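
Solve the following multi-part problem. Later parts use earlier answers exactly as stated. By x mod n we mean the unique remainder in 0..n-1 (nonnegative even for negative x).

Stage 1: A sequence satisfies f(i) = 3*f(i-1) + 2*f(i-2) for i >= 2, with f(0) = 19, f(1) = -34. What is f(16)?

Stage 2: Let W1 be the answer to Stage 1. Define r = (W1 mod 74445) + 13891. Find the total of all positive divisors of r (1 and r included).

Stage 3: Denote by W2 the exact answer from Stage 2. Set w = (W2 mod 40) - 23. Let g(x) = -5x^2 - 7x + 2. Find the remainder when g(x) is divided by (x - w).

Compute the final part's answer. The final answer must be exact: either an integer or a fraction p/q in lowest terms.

-680

Stage 1: f(2) = 3*(-34) + 2*(19) = -64; iterating: f(2)=-64, f(3)=-260, f(4)=-908, f(5)=-3244, f(6)=-11548, f(7)=-41132, f(8)=-146492, f(9)=-521740, f(10)=-1858204, f(11)=-6618092, f(12)=-23570684, f(13)=-83948236, f(14)=-298986076, f(15)=-1064854700, f(16)=-3792536252; answer -3792536252
Stage 2: W1 = -3792536252; r = 78164; 78164 = 2^2 * 19541; sigma = (1 + 2 + 4) * (1 + 19541) = 7 * 19542 = 136794; answer 136794
Stage 3: W2 = 136794; w = 11; remainder = value at the root: -5*(11)^2 - 7*(11)^1 + 2 = (-605) + (-77) + (2) = -680; answer -680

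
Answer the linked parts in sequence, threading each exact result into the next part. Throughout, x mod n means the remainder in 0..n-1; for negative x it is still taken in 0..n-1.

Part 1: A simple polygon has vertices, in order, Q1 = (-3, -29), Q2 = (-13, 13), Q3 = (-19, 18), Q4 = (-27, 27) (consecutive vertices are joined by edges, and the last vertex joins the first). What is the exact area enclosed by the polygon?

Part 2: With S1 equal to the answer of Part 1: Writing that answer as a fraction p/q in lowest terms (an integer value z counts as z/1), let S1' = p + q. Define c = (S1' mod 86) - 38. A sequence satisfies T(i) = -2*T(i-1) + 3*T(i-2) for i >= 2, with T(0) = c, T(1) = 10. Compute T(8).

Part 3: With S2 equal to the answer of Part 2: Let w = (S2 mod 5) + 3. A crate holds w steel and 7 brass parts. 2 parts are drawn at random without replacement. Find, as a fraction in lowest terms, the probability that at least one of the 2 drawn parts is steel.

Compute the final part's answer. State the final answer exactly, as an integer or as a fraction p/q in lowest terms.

19/26

Part 1: cross terms: (-3*13 - -13*-29)=-416, (-13*18 - -19*13)=13, (-19*27 - -27*18)=-27, (-27*-29 - -3*27)=864; twice the area = |434| = 434; area = 217; answer 217
Part 2: S1 = 217; threaded value p + q = 218; c = 8; T(2) = -2*(10) + 3*(8) = 4; iterating: T(2)=4, T(3)=22, T(4)=-32, T(5)=130, T(6)=-356, T(7)=1102, T(8)=-3272; answer -3272
Part 3: S2 = -3272; w = 6; total draws C(13,2) = 78; complement C(7,2) = 21; favorable 78 - 21 = 57; P = 19/26; answer 19/26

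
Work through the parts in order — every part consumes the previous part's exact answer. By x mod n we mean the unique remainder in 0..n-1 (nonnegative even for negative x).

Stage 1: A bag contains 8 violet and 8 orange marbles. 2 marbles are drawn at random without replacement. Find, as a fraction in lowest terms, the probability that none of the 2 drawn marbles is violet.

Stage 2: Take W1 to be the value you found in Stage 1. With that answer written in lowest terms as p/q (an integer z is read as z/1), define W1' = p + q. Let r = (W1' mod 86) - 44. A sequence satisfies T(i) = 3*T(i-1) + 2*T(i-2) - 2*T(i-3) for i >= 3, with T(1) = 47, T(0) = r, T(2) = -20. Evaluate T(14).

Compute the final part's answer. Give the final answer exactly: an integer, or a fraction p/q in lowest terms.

Stage 1: total draws C(16,2) = 120; favorable C(8,2) = 28; P = 7/30; answer 7/30
Stage 2: W1 = 7/30; threaded value p + q = 37; r = -7; T(3) = 3*(-20) + 2*(47) - 2*(-7) = 48; iterating: T(3)=48, T(4)=10, T(5)=166, T(6)=422, T(7)=1578, T(8)=5246, T(9)=18050, T(10)=61486, T(11)=210066, T(12)=717070, T(13)=2448370, T(14)=8359118; answer 8359118

8359118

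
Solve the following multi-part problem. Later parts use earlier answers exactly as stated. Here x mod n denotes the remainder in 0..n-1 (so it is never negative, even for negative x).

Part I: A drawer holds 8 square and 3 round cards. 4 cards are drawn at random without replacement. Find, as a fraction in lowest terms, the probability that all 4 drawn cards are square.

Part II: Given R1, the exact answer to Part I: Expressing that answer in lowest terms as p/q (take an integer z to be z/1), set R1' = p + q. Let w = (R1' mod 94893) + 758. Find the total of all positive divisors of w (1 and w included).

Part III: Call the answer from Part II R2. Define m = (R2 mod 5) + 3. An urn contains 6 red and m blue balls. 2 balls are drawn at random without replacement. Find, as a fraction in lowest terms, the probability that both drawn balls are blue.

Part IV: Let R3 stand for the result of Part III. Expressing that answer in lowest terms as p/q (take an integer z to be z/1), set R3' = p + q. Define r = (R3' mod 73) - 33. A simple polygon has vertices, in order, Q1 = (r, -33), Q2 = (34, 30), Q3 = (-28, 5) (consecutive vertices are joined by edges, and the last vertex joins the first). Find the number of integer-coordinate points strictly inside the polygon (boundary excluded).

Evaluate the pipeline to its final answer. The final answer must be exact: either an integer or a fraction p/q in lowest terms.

1273

Part I: total draws C(11,4) = 330; favorable C(8,4) = 70; P = 7/33; answer 7/33
Part II: R1 = 7/33; threaded value p + q = 40; w = 798; 798 = 2 * 3 * 7 * 19; sigma = (1 + 2) * (1 + 3) * (1 + 7) * (1 + 19) = 3 * 4 * 8 * 20 = 1920; answer 1920
Part III: R2 = 1920; m = 3; total draws C(9,2) = 36; favorable C(3,2) = 3; P = 1/12; answer 1/12
Part IV: R3 = 1/12; threaded value p + q = 13; r = -20; cross terms: (-20*30 - 34*-33)=522, (34*5 - -28*30)=1010, (-28*-33 - -20*5)=1024; twice the area = |2556| = 2556; area = 1278; boundary points = 9 + 1 + 2 = 12; strictly interior points = area - boundary/2 + 1 = 1273; answer 1273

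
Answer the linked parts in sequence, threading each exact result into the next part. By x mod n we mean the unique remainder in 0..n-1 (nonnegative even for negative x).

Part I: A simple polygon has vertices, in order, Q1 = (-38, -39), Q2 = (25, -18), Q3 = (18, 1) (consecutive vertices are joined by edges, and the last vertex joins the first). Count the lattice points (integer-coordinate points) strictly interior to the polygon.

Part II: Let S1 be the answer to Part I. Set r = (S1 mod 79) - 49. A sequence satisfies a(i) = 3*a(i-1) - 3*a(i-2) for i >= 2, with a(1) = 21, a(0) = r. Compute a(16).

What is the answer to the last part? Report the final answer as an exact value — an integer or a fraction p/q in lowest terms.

439587

Part I: cross terms: (-38*-18 - 25*-39)=1659, (25*1 - 18*-18)=349, (18*-39 - -38*1)=-664; twice the area = |1344| = 1344; area = 672; boundary points = 21 + 1 + 8 = 30; strictly interior points = area - boundary/2 + 1 = 658; answer 658
Part II: S1 = 658; r = -23; a(2) = 3*(21) - 3*(-23) = 132; iterating: a(2)=132, a(3)=333, a(4)=603, a(5)=810, a(6)=621, a(7)=-567, a(8)=-3564, a(9)=-8991, a(10)=-16281, a(11)=-21870, a(12)=-16767, a(13)=15309, a(14)=96228, a(15)=242757, a(16)=439587; answer 439587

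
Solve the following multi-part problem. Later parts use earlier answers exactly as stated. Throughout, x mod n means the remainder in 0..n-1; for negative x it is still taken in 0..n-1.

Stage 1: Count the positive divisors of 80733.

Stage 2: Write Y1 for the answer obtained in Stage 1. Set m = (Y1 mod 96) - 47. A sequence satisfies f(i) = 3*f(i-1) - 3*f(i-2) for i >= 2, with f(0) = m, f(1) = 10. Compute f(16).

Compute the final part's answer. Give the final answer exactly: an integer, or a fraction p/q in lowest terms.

Stage 1: 80733 = 3 * 17 * 1583; number of divisors = (1+1) * (1+1) * (1+1) = 8; answer 8
Stage 2: Y1 = 8; m = -39; f(2) = 3*(10) - 3*(-39) = 147; iterating: f(2)=147, f(3)=411, f(4)=792, f(5)=1143, f(6)=1053, f(7)=-270, f(8)=-3969, f(9)=-11097, f(10)=-21384, f(11)=-30861, f(12)=-28431, f(13)=7290, f(14)=107163, f(15)=299619, f(16)=577368; answer 577368

577368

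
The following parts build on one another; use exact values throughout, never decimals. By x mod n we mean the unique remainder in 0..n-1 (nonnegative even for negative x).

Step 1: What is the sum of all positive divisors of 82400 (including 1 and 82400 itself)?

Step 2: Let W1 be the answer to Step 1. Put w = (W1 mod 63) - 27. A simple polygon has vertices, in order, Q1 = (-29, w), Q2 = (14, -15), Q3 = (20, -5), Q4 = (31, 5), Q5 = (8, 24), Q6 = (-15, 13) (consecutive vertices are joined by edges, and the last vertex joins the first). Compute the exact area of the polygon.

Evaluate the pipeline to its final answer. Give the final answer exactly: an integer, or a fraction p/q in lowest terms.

1624

Step 1: 82400 = 2^5 * 5^2 * 103; sigma = (1 + 2 + 4 + 8 + 16 + 32) * (1 + 5 + 25) * (1 + 103) = 63 * 31 * 104 = 203112; answer 203112
Step 2: W1 = 203112; w = -27; cross terms: (-29*-15 - 14*-27)=813, (14*-5 - 20*-15)=230, (20*5 - 31*-5)=255, (31*24 - 8*5)=704, (8*13 - -15*24)=464, (-15*-27 - -29*13)=782; twice the area = |3248| = 3248; area = 1624; answer 1624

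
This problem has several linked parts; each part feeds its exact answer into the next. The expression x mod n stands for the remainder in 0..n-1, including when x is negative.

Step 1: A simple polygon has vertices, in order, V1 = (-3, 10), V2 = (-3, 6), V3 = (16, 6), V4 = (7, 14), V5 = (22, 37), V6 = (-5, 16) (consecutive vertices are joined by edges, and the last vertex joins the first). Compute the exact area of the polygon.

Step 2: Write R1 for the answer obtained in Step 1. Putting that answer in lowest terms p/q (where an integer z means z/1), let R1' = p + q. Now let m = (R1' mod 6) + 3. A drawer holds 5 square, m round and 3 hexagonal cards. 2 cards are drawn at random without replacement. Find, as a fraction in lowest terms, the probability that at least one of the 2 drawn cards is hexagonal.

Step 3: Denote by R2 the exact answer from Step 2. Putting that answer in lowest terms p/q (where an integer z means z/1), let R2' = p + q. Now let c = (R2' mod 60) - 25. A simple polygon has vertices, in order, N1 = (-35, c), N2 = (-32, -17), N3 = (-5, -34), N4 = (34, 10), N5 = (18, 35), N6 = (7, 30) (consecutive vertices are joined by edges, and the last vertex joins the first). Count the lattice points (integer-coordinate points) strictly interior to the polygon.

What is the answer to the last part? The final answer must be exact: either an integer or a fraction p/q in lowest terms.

2759

Step 1: cross terms: (-3*6 - -3*10)=12, (-3*6 - 16*6)=-114, (16*14 - 7*6)=182, (7*37 - 22*14)=-49, (22*16 - -5*37)=537, (-5*10 - -3*16)=-2; twice the area = |566| = 566; area = 283; answer 283
Step 2: R1 = 283; threaded value p + q = 284; m = 5; total draws C(13,2) = 78; complement C(10,2) = 45; favorable 78 - 45 = 33; P = 11/26; answer 11/26
Step 3: R2 = 11/26; threaded value p + q = 37; c = 12; cross terms: (-35*-17 - -32*12)=979, (-32*-34 - -5*-17)=1003, (-5*10 - 34*-34)=1106, (34*35 - 18*10)=1010, (18*30 - 7*35)=295, (7*12 - -35*30)=1134; twice the area = |5527| = 5527; area = 5527/2; boundary points = 1 + 1 + 1 + 1 + 1 + 6 = 11; strictly interior points = area - boundary/2 + 1 = 2759; answer 2759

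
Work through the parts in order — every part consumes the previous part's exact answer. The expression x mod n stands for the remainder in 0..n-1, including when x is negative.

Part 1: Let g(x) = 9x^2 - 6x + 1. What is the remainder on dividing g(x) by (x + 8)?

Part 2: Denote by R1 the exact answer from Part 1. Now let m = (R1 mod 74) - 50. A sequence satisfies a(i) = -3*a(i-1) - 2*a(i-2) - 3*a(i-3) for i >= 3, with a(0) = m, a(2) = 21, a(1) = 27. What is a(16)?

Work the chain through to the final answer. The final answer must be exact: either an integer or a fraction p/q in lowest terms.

9834501

Part 1: remainder = value at the root: 9*(-8)^2 - 6*(-8)^1 + 1 = (576) + (48) + (1) = 625; answer 625
Part 2: R1 = 625; m = -17; a(3) = -3*(21) - 2*(27) - 3*(-17) = -66; iterating: a(3)=-66, a(4)=75, a(5)=-156, a(6)=516, a(7)=-1461, a(8)=3819, a(9)=-10083, a(10)=26994, a(11)=-72273, a(12)=193080, a(13)=-515676, a(14)=1377687, a(15)=-3680949, a(16)=9834501; answer 9834501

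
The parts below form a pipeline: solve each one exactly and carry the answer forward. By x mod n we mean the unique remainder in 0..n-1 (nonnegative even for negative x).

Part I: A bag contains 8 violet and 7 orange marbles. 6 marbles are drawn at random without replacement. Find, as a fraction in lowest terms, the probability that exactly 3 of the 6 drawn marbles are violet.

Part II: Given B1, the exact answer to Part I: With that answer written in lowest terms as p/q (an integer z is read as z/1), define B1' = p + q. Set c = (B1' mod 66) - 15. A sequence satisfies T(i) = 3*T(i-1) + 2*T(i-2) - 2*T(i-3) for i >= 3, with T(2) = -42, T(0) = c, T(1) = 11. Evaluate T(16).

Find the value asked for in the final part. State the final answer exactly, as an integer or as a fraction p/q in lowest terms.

-798489470

Part I: total draws C(15,6) = 5005; favorable C(8,3)*C(7,3) = 1960; P = 56/143; answer 56/143
Part II: B1 = 56/143; threaded value p + q = 199; c = -14; T(3) = 3*(-42) + 2*(11) - 2*(-14) = -76; iterating: T(3)=-76, T(4)=-334, T(5)=-1070, T(6)=-3726, T(7)=-12650, T(8)=-43262, T(9)=-147634, T(10)=-504126, T(11)=-1721122, T(12)=-5876350, T(13)=-20063042, T(14)=-68499582, T(15)=-233872130, T(16)=-798489470; answer -798489470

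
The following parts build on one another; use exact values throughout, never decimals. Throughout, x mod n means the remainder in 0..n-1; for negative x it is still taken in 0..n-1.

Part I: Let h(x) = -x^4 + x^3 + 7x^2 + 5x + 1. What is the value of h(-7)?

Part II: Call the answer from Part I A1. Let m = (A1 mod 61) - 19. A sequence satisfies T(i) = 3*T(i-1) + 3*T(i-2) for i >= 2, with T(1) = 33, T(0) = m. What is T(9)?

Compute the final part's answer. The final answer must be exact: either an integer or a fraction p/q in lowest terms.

Part I: -1*(-7)^4 + 1*(-7)^3 + 7*(-7)^2 + 5*(-7)^1 + 1 = (-2401) + (-343) + (343) + (-35) + (1) = -2435; answer -2435
Part II: A1 = -2435; m = -14; T(2) = 3*(33) + 3*(-14) = 57; iterating: T(2)=57, T(3)=270, T(4)=981, T(5)=3753, T(6)=14202, T(7)=53865, T(8)=204201, T(9)=774198; answer 774198

774198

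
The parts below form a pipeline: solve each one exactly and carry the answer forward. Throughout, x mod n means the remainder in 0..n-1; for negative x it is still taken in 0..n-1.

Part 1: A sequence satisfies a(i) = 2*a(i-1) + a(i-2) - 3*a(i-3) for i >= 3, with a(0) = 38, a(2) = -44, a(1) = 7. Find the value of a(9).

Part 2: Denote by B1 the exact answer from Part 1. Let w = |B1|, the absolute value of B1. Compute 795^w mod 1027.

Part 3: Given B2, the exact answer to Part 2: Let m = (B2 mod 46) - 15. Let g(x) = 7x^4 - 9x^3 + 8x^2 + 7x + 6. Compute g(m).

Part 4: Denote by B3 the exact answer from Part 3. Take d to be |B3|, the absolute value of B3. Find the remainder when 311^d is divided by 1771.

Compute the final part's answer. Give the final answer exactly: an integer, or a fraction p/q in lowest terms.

1412

Part 1: a(3) = 2*(-44) + 1*(7) - 3*(38) = -195; iterating: a(3)=-195, a(4)=-455, a(5)=-973, a(6)=-1816, a(7)=-3240, a(8)=-5377, a(9)=-8546; answer -8546
Part 2: B1 = -8546; w = 8546; squarings mod 1027: 795^1=795, 795^2=420, 795^4=783, 795^8=997, 795^16=900, 795^32=724, 795^64=406, 795^128=516, 795^256=263, 795^512=360, 795^1024=198, 795^2048=178, 795^4096=874, 795^8192=815; 795^8546 = 795^2 * 795^32 * 795^64 * 795^256 * 795^8192 = 992 (mod 1027); answer 992
Part 3: B2 = 992; m = 11; 7*(11)^4 - 9*(11)^3 + 8*(11)^2 + 7*(11)^1 + 6 = (102487) + (-11979) + (968) + (77) + (6) = 91559; answer 91559
Part 4: B3 = 91559; d = 91559; squarings mod 1771: 311^1=311, 311^2=1087, 311^4=312, 311^8=1710, 311^16=179, 311^32=163, 311^64=4, 311^128=16, 311^256=256, 311^512=9, 311^1024=81, 311^2048=1248, 311^4096=795, 311^8192=1549, 311^16384=1467, 311^32768=324, 311^65536=487; 311^91559 = 311^1 * 311^2 * 311^4 * 311^32 * 311^128 * 311^256 * 311^1024 * 311^8192 * 311^16384 * 311^65536 = 1412 (mod 1771); answer 1412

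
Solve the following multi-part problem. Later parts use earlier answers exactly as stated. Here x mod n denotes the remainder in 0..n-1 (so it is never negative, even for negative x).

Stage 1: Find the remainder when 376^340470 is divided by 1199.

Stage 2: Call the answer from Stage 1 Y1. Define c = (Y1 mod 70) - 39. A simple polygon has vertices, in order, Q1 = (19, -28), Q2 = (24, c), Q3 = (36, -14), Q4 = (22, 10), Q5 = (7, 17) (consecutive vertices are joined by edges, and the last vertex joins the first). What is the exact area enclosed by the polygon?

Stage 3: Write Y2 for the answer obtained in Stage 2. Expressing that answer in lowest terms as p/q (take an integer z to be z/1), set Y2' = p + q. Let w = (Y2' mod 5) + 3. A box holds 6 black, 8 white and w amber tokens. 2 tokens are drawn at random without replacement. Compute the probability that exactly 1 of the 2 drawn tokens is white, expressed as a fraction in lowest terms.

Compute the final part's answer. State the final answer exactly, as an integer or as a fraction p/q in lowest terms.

Stage 1: squarings mod 1199: 376^1=376, 376^2=1093, 376^4=445, 376^8=190, 376^16=130, 376^32=114, 376^64=1006, 376^128=80, 376^256=405, 376^512=961, 376^1024=291, 376^2048=751, 376^4096=471, 376^8192=26, 376^16384=676, 376^32768=157, 376^65536=669, 376^131072=334, 376^262144=49; 376^340470 = 376^2 * 376^4 * 376^16 * 376^32 * 376^64 * 376^128 * 376^256 * 376^4096 * 376^8192 * 376^65536 * 376^262144 = 1 (mod 1199); answer 1
Stage 2: Y1 = 1; c = -38; cross terms: (19*-38 - 24*-28)=-50, (24*-14 - 36*-38)=1032, (36*10 - 22*-14)=668, (22*17 - 7*10)=304, (7*-28 - 19*17)=-519; twice the area = |1435| = 1435; area = 1435/2; answer 1435/2
Stage 3: Y2 = 1435/2; threaded value p + q = 1437; w = 5; total draws C(19,2) = 171; favorable C(8,1)*C(11,1) = 88; P = 88/171; answer 88/171

88/171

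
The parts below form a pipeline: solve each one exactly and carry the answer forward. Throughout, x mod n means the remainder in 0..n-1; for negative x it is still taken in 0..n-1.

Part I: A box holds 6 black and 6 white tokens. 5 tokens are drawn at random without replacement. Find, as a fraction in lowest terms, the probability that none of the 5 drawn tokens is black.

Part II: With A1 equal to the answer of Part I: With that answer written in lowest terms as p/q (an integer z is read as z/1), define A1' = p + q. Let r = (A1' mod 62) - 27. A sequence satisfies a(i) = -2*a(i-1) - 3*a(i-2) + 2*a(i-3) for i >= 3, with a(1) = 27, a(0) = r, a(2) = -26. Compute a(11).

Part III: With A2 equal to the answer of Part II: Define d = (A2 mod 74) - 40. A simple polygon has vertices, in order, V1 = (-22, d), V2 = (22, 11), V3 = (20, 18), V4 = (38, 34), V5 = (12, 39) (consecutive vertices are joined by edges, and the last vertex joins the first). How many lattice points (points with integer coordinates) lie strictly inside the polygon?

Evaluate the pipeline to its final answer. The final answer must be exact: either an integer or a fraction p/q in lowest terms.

972

Part I: total draws C(12,5) = 792; favorable C(6,5) = 6; P = 1/132; answer 1/132
Part II: A1 = 1/132; threaded value p + q = 133; r = -18; a(3) = -2*(-26) - 3*(27) + 2*(-18) = -65; iterating: a(3)=-65, a(4)=262, a(5)=-381, a(6)=-154, a(7)=1975, a(8)=-4250, a(9)=2267, a(10)=12166, a(11)=-39633; answer -39633
Part III: A2 = -39633; d = -9; cross terms: (-22*11 - 22*-9)=-44, (22*18 - 20*11)=176, (20*34 - 38*18)=-4, (38*39 - 12*34)=1074, (12*-9 - -22*39)=750; twice the area = |1952| = 1952; area = 976; boundary points = 4 + 1 + 2 + 1 + 2 = 10; strictly interior points = area - boundary/2 + 1 = 972; answer 972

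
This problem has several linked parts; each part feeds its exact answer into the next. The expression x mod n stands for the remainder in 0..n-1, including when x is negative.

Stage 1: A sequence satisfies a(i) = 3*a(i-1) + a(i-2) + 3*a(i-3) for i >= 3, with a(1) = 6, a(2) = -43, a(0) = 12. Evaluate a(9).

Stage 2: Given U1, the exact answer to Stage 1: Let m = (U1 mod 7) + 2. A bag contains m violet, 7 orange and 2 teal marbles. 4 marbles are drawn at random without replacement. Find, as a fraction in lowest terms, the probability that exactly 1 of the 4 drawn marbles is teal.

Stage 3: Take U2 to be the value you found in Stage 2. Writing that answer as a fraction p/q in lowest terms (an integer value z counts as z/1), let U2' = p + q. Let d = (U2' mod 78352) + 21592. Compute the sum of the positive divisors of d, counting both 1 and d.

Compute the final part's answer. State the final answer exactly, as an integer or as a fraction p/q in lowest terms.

21600

Stage 1: a(3) = 3*(-43) + 1*(6) + 3*(12) = -87; iterating: a(3)=-87, a(4)=-286, a(5)=-1074, a(6)=-3769, a(7)=-13239, a(8)=-46708, a(9)=-164670; answer -164670
Stage 2: U1 = -164670; m = 7; total draws C(16,4) = 1820; favorable C(2,1)*C(14,3) = 728; P = 2/5; answer 2/5
Stage 3: U2 = 2/5; threaded value p + q = 7; d = 21599; 21599 is prime, so its only divisors are 1 and 21599; sigma = 1 + 21599 = 21600; answer 21600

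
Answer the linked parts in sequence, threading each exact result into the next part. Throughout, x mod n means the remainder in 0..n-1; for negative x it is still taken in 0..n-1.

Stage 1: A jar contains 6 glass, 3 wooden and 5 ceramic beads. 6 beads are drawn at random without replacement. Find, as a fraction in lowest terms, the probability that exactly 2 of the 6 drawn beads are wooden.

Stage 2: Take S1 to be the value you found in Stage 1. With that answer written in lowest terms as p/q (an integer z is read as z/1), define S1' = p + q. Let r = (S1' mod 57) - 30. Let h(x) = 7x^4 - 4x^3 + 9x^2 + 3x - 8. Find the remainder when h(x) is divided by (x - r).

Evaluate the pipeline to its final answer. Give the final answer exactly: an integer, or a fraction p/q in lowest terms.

Stage 1: total draws C(14,6) = 3003; favorable C(3,2)*C(11,4) = 990; P = 30/91; answer 30/91
Stage 2: S1 = 30/91; threaded value p + q = 121; r = -23; remainder = value at the root: 7*(-23)^4 - 4*(-23)^3 + 9*(-23)^2 + 3*(-23)^1 - 8 = (1958887) + (48668) + (4761) + (-69) + (-8) = 2012239; answer 2012239

2012239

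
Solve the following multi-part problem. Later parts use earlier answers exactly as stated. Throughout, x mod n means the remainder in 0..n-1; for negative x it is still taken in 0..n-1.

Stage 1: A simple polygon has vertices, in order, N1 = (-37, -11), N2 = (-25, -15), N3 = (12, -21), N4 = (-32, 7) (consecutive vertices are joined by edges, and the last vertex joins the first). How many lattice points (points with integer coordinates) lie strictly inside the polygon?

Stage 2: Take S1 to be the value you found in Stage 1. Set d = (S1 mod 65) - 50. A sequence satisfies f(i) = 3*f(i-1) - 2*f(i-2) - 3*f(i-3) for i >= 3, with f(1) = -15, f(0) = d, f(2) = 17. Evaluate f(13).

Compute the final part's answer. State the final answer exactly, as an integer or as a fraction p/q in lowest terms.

Stage 1: cross terms: (-37*-15 - -25*-11)=280, (-25*-21 - 12*-15)=705, (12*7 - -32*-21)=-588, (-32*-11 - -37*7)=611; twice the area = |1008| = 1008; area = 504; boundary points = 4 + 1 + 4 + 1 = 10; strictly interior points = area - boundary/2 + 1 = 500; answer 500
Stage 2: S1 = 500; d = -5; f(3) = 3*(17) - 2*(-15) - 3*(-5) = 96; iterating: f(3)=96, f(4)=299, f(5)=654, f(6)=1076, f(7)=1023, f(8)=-1045, f(9)=-8409, f(10)=-26206, f(11)=-58665, f(12)=-98356, f(13)=-99120; answer -99120

-99120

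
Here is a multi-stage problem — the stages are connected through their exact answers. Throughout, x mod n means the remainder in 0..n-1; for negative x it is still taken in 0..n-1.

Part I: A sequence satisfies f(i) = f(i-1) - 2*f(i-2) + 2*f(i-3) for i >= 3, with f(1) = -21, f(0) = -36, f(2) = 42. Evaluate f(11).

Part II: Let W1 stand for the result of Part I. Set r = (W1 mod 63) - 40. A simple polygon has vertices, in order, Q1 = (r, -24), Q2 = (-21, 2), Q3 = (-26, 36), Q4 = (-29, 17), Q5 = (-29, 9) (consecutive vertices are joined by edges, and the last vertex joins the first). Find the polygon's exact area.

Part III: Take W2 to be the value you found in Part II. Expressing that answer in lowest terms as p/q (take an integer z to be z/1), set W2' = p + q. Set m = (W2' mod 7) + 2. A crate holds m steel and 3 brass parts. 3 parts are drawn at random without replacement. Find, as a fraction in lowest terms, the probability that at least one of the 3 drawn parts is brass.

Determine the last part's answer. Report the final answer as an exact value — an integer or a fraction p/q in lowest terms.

Part I: f(3) = 1*(42) - 2*(-21) + 2*(-36) = 12; iterating: f(3)=12, f(4)=-114, f(5)=-54, f(6)=198, f(7)=78, f(8)=-426, f(9)=-186, f(10)=822, f(11)=342; answer 342
Part II: W1 = 342; r = -13; cross terms: (-13*2 - -21*-24)=-530, (-21*36 - -26*2)=-704, (-26*17 - -29*36)=602, (-29*9 - -29*17)=232, (-29*-24 - -13*9)=813; twice the area = |413| = 413; area = 413/2; answer 413/2
Part III: W2 = 413/2; threaded value p + q = 415; m = 4; total draws C(7,3) = 35; complement C(4,3) = 4; favorable 35 - 4 = 31; P = 31/35; answer 31/35

31/35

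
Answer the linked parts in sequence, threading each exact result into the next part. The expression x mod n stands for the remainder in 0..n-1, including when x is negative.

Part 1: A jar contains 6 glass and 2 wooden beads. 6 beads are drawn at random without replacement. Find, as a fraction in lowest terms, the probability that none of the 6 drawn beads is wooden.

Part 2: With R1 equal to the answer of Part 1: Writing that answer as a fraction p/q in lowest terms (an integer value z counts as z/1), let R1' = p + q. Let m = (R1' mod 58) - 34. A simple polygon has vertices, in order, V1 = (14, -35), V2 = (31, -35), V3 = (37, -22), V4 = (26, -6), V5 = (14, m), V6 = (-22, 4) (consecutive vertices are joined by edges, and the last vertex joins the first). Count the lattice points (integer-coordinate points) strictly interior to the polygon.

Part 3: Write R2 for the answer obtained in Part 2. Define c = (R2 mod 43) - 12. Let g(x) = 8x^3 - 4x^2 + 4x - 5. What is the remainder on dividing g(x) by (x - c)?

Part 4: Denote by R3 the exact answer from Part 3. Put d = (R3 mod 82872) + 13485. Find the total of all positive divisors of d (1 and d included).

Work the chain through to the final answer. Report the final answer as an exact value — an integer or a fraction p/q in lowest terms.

167493

Part 1: total draws C(8,6) = 28; favorable C(6,6) = 1; P = 1/28; answer 1/28
Part 2: R1 = 1/28; threaded value p + q = 29; m = -5; cross terms: (14*-35 - 31*-35)=595, (31*-22 - 37*-35)=613, (37*-6 - 26*-22)=350, (26*-5 - 14*-6)=-46, (14*4 - -22*-5)=-54, (-22*-35 - 14*4)=714; twice the area = |2172| = 2172; area = 1086; boundary points = 17 + 1 + 1 + 1 + 9 + 3 = 32; strictly interior points = area - boundary/2 + 1 = 1071; answer 1071
Part 3: R2 = 1071; c = 27; remainder = value at the root: 8*(27)^3 - 4*(27)^2 + 4*(27)^1 - 5 = (157464) + (-2916) + (108) + (-5) = 154651; answer 154651
Part 4: R3 = 154651; d = 85264; 85264 = 2^4 * 73^2; sigma = (1 + 2 + 4 + 8 + 16) * (1 + 73 + 5329) = 31 * 5403 = 167493; answer 167493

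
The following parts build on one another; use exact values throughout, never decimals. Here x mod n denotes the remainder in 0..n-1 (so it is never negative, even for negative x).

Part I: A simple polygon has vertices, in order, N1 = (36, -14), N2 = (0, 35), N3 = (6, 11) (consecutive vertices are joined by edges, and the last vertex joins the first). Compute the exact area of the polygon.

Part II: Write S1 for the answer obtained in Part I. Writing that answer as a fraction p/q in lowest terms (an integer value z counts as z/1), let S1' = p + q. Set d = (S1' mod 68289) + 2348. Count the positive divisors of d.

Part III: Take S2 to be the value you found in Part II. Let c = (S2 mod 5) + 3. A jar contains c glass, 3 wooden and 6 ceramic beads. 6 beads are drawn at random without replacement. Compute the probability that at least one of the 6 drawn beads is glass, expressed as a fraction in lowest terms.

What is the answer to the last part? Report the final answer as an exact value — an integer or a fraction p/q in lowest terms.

Part I: cross terms: (36*35 - 0*-14)=1260, (0*11 - 6*35)=-210, (6*-14 - 36*11)=-480; twice the area = |570| = 570; area = 285; answer 285
Part II: S1 = 285; threaded value p + q = 286; d = 2634; 2634 = 2 * 3 * 439; number of divisors = (1+1) * (1+1) * (1+1) = 8; answer 8
Part III: S2 = 8; c = 6; total draws C(15,6) = 5005; complement C(9,6) = 84; favorable 5005 - 84 = 4921; P = 703/715; answer 703/715

703/715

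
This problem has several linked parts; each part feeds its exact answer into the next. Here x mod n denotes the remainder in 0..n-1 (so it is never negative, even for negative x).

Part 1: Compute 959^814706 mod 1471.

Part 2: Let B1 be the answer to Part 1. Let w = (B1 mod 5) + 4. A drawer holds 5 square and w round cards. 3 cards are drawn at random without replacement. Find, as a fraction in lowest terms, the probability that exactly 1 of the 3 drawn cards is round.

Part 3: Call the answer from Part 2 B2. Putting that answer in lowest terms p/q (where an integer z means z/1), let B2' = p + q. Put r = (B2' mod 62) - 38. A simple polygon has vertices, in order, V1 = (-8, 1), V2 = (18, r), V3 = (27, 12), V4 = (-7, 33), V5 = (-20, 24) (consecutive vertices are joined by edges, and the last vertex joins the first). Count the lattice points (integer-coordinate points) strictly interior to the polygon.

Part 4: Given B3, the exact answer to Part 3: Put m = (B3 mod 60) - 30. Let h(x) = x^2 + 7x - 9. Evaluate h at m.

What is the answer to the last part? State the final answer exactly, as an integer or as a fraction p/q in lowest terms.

681

Part 1: squarings mod 1471: 959^1=959, 959^2=306, 959^4=963, 959^8=639, 959^16=854, 959^32=1171, 959^64=269, 959^128=282, 959^256=90, 959^512=745, 959^1024=458, 959^2048=882, 959^4096=1236, 959^8192=798, 959^16384=1332, 959^32768=198, 959^65536=958, 959^131072=1331, 959^262144=477, 959^524288=995; 959^814706 = 959^2 * 959^16 * 959^32 * 959^64 * 959^512 * 959^1024 * 959^2048 * 959^8192 * 959^16384 * 959^262144 * 959^524288 = 23 (mod 1471); answer 23
Part 2: B1 = 23; w = 7; total draws C(12,3) = 220; favorable C(7,1)*C(5,2) = 70; P = 7/22; answer 7/22
Part 3: B2 = 7/22; threaded value p + q = 29; r = -9; cross terms: (-8*-9 - 18*1)=54, (18*12 - 27*-9)=459, (27*33 - -7*12)=975, (-7*24 - -20*33)=492, (-20*1 - -8*24)=172; twice the area = |2152| = 2152; area = 1076; boundary points = 2 + 3 + 1 + 1 + 1 = 8; strictly interior points = area - boundary/2 + 1 = 1073; answer 1073
Part 4: B3 = 1073; m = 23; 1*(23)^2 + 7*(23)^1 - 9 = (529) + (161) + (-9) = 681; answer 681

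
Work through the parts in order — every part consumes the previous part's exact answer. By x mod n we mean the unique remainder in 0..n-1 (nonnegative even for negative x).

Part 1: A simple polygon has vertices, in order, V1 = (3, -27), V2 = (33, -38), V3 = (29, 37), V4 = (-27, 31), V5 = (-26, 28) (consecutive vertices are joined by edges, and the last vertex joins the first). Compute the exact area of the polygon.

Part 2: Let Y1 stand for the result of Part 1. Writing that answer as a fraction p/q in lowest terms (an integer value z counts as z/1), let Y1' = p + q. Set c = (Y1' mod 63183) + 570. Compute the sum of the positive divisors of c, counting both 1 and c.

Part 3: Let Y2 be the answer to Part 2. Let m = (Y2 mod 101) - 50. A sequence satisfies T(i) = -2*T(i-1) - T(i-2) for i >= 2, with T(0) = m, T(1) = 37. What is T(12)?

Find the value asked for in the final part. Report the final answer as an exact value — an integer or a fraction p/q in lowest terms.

Part 1: cross terms: (3*-38 - 33*-27)=777, (33*37 - 29*-38)=2323, (29*31 - -27*37)=1898, (-27*28 - -26*31)=50, (-26*-27 - 3*28)=618; twice the area = |5666| = 5666; area = 2833; answer 2833
Part 2: Y1 = 2833; threaded value p + q = 2834; c = 3404; 3404 = 2^2 * 23 * 37; sigma = (1 + 2 + 4) * (1 + 23) * (1 + 37) = 7 * 24 * 38 = 6384; answer 6384
Part 3: Y2 = 6384; m = -29; T(2) = -2*(37) - 1*(-29) = -45; iterating: T(2)=-45, T(3)=53, T(4)=-61, T(5)=69, T(6)=-77, T(7)=85, T(8)=-93, T(9)=101, T(10)=-109, T(11)=117, T(12)=-125; answer -125

-125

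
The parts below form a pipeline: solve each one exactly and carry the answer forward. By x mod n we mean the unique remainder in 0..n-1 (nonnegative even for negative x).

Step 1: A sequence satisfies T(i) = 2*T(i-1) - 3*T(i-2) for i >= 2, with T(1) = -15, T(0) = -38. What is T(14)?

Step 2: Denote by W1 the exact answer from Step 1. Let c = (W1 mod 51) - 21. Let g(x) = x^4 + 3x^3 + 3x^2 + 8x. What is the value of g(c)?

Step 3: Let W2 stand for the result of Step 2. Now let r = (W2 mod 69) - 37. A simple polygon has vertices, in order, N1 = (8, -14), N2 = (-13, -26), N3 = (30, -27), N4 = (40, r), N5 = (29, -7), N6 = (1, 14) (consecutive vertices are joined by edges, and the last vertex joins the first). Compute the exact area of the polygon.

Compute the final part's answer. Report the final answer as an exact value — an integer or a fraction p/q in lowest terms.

897

Step 1: T(2) = 2*(-15) - 3*(-38) = 84; iterating: T(2)=84, T(3)=213, T(4)=174, T(5)=-291, T(6)=-1104, T(7)=-1335, T(8)=642, T(9)=5289, T(10)=8652, T(11)=1437, T(12)=-23082, T(13)=-50475, T(14)=-31704; answer -31704
Step 2: W1 = -31704; c = -3; 1*(-3)^4 + 3*(-3)^3 + 3*(-3)^2 + 8*(-3)^1 = (81) + (-81) + (27) + (-24) = 3; answer 3
Step 3: W2 = 3; r = -34; cross terms: (8*-26 - -13*-14)=-390, (-13*-27 - 30*-26)=1131, (30*-34 - 40*-27)=60, (40*-7 - 29*-34)=706, (29*14 - 1*-7)=413, (1*-14 - 8*14)=-126; twice the area = |1794| = 1794; area = 897; answer 897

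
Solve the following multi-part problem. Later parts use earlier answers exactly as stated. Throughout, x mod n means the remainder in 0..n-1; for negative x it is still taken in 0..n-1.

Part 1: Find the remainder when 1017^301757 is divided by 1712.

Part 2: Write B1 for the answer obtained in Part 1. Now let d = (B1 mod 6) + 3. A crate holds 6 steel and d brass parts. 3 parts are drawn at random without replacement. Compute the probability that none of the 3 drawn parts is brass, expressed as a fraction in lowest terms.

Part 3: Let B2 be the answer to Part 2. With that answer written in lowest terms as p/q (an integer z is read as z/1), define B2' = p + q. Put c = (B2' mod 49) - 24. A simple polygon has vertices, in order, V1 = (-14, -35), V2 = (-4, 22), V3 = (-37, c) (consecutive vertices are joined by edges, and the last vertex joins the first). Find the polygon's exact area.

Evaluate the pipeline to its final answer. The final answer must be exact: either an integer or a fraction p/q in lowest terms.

Part 1: squarings mod 1712: 1017^1=1017, 1017^2=241, 1017^4=1585, 1017^8=721, 1017^16=1105, 1017^32=369, 1017^64=913, 1017^128=1537, 1017^256=1521, 1017^512=529, 1017^1024=785, 1017^2048=1617, 1017^4096=465, 1017^8192=513, 1017^16384=1233, 1017^32768=33, 1017^65536=1089, 1017^131072=1217, 1017^262144=209; 1017^301757 = 1017^1 * 1017^4 * 1017^8 * 1017^16 * 1017^32 * 1017^128 * 1017^512 * 1017^2048 * 1017^4096 * 1017^32768 * 1017^262144 = 409 (mod 1712); answer 409
Part 2: B1 = 409; d = 4; total draws C(10,3) = 120; favorable C(6,3) = 20; P = 1/6; answer 1/6
Part 3: B2 = 1/6; threaded value p + q = 7; c = -17; cross terms: (-14*22 - -4*-35)=-448, (-4*-17 - -37*22)=882, (-37*-35 - -14*-17)=1057; twice the area = |1491| = 1491; area = 1491/2; answer 1491/2

1491/2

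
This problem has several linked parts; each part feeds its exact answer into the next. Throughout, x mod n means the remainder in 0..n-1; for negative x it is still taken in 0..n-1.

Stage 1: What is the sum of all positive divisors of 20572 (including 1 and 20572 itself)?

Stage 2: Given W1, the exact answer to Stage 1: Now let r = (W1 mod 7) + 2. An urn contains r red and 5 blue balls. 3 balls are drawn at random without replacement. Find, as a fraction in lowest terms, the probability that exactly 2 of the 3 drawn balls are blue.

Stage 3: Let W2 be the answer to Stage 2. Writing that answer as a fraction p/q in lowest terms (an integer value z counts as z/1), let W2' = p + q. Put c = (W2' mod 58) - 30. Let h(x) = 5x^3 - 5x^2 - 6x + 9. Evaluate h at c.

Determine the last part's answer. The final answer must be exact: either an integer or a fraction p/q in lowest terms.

-35977

Stage 1: 20572 = 2^2 * 37 * 139; sigma = (1 + 2 + 4) * (1 + 37) * (1 + 139) = 7 * 38 * 140 = 37240; answer 37240
Stage 2: W1 = 37240; r = 2; total draws C(7,3) = 35; favorable C(5,2)*C(2,1) = 20; P = 4/7; answer 4/7
Stage 3: W2 = 4/7; threaded value p + q = 11; c = -19; 5*(-19)^3 - 5*(-19)^2 - 6*(-19)^1 + 9 = (-34295) + (-1805) + (114) + (9) = -35977; answer -35977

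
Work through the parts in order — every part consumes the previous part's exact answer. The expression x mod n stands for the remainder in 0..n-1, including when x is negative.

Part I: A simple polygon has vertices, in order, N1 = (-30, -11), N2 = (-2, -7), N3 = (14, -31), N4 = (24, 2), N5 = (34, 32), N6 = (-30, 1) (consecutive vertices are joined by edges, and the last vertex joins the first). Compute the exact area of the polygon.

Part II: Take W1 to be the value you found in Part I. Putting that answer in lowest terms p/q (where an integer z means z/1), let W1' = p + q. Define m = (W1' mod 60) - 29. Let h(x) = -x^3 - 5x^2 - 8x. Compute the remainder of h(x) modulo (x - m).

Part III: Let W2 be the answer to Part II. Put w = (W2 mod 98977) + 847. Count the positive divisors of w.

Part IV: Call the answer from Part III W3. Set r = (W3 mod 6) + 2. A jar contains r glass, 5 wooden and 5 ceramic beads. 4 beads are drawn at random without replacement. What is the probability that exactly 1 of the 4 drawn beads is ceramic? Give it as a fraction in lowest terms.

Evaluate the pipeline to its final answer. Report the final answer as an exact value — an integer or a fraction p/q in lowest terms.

165/364

Part I: cross terms: (-30*-7 - -2*-11)=188, (-2*-31 - 14*-7)=160, (14*2 - 24*-31)=772, (24*32 - 34*2)=700, (34*1 - -30*32)=994, (-30*-11 - -30*1)=360; twice the area = |3174| = 3174; area = 1587; answer 1587
Part II: W1 = 1587; threaded value p + q = 1588; m = -1; remainder = value at the root: -1*(-1)^3 - 5*(-1)^2 - 8*(-1)^1 = (1) + (-5) + (8) = 4; answer 4
Part III: W2 = 4; w = 851; 851 = 23 * 37; number of divisors = (1+1) * (1+1) = 4; answer 4
Part IV: W3 = 4; r = 6; total draws C(16,4) = 1820; favorable C(5,1)*C(11,3) = 825; P = 165/364; answer 165/364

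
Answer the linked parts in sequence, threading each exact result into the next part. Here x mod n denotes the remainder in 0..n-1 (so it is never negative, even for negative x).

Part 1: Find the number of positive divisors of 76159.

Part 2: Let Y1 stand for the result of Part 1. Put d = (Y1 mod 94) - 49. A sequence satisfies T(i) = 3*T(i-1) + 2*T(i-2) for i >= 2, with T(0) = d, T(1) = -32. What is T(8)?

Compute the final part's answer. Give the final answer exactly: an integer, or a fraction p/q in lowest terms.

Part 1: 76159 is prime, so its only divisors are 1 and 76159; count = 2; answer 2
Part 2: Y1 = 2; d = -47; T(2) = 3*(-32) + 2*(-47) = -190; iterating: T(2)=-190, T(3)=-634, T(4)=-2282, T(5)=-8114, T(6)=-28906, T(7)=-102946, T(8)=-366650; answer -366650

-366650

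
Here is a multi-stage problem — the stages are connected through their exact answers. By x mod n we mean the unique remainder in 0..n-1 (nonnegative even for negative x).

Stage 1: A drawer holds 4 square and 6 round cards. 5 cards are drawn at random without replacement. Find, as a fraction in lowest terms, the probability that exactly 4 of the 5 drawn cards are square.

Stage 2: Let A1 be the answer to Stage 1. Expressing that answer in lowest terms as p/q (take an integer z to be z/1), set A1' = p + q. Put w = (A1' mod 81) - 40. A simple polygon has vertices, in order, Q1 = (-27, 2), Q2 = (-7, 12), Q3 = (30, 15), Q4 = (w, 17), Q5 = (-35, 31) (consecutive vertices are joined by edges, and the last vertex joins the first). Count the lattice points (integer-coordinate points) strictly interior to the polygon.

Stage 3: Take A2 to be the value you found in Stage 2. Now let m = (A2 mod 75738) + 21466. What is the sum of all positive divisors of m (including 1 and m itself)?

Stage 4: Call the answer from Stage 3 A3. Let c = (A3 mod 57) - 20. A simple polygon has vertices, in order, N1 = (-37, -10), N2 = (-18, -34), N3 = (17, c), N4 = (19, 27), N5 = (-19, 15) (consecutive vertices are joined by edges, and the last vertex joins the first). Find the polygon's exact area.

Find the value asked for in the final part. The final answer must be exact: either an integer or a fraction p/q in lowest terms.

Stage 1: total draws C(10,5) = 252; favorable C(4,4)*C(6,1) = 6; P = 1/42; answer 1/42
Stage 2: A1 = 1/42; threaded value p + q = 43; w = 3; cross terms: (-27*12 - -7*2)=-310, (-7*15 - 30*12)=-465, (30*17 - 3*15)=465, (3*31 - -35*17)=688, (-35*2 - -27*31)=767; twice the area = |1145| = 1145; area = 1145/2; boundary points = 10 + 1 + 1 + 2 + 1 = 15; strictly interior points = area - boundary/2 + 1 = 566; answer 566
Stage 3: A2 = 566; m = 22032; 22032 = 2^4 * 3^4 * 17; sigma = (1 + 2 + 4 + 8 + 16) * (1 + 3 + 9 + 27 + 81) * (1 + 17) = 31 * 121 * 18 = 67518; answer 67518
Stage 4: A3 = 67518; c = 10; cross terms: (-37*-34 - -18*-10)=1078, (-18*10 - 17*-34)=398, (17*27 - 19*10)=269, (19*15 - -19*27)=798, (-19*-10 - -37*15)=745; twice the area = |3288| = 3288; area = 1644; answer 1644

1644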